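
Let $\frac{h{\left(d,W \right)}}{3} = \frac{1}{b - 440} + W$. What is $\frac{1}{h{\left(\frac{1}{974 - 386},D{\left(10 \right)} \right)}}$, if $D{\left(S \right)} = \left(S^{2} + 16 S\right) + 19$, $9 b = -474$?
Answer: $\frac{1478}{1237077} \approx 0.0011948$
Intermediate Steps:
$b = - \frac{158}{3}$ ($b = \frac{1}{9} \left(-474\right) = - \frac{158}{3} \approx -52.667$)
$D{\left(S \right)} = 19 + S^{2} + 16 S$
$h{\left(d,W \right)} = - \frac{9}{1478} + 3 W$ ($h{\left(d,W \right)} = 3 \left(\frac{1}{- \frac{158}{3} - 440} + W\right) = 3 \left(\frac{1}{- \frac{1478}{3}} + W\right) = 3 \left(- \frac{3}{1478} + W\right) = - \frac{9}{1478} + 3 W$)
$\frac{1}{h{\left(\frac{1}{974 - 386},D{\left(10 \right)} \right)}} = \frac{1}{- \frac{9}{1478} + 3 \left(19 + 10^{2} + 16 \cdot 10\right)} = \frac{1}{- \frac{9}{1478} + 3 \left(19 + 100 + 160\right)} = \frac{1}{- \frac{9}{1478} + 3 \cdot 279} = \frac{1}{- \frac{9}{1478} + 837} = \frac{1}{\frac{1237077}{1478}} = \frac{1478}{1237077}$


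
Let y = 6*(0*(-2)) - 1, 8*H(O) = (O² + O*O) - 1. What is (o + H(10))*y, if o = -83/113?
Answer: -21823/904 ≈ -24.140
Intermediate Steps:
H(O) = -⅛ + O²/4 (H(O) = ((O² + O*O) - 1)/8 = ((O² + O²) - 1)/8 = (2*O² - 1)/8 = (-1 + 2*O²)/8 = -⅛ + O²/4)
o = -83/113 (o = -83*1/113 = -83/113 ≈ -0.73451)
y = -1 (y = 6*0 - 1 = 0 - 1 = -1)
(o + H(10))*y = (-83/113 + (-⅛ + (¼)*10²))*(-1) = (-83/113 + (-⅛ + (¼)*100))*(-1) = (-83/113 + (-⅛ + 25))*(-1) = (-83/113 + 199/8)*(-1) = (21823/904)*(-1) = -21823/904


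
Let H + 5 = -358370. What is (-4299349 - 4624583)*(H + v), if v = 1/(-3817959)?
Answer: 4070089542526191144/1272653 ≈ 3.1981e+12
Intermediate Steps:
H = -358375 (H = -5 - 358370 = -358375)
v = -1/3817959 ≈ -2.6192e-7
(-4299349 - 4624583)*(H + v) = (-4299349 - 4624583)*(-358375 - 1/3817959) = -8923932*(-1368261056626/3817959) = 4070089542526191144/1272653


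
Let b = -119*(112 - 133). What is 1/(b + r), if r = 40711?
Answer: 1/43210 ≈ 2.3143e-5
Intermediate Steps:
b = 2499 (b = -119*(-21) = 2499)
1/(b + r) = 1/(2499 + 40711) = 1/43210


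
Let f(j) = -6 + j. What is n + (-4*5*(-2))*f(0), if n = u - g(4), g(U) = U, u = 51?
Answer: -193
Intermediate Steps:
n = 47 (n = 51 - 1*4 = 51 - 4 = 47)
n + (-4*5*(-2))*f(0) = 47 + (-4*5*(-2))*(-6 + 0) = 47 - 20*(-2)*(-6) = 47 + 40*(-6) = 47 - 240 = -193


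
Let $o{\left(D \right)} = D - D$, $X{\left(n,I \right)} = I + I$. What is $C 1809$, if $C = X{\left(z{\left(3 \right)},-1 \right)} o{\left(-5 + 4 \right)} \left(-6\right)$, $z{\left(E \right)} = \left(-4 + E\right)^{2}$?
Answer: $0$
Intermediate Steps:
$X{\left(n,I \right)} = 2 I$
$o{\left(D \right)} = 0$
$C = 0$ ($C = 2 \left(-1\right) 0 \left(-6\right) = \left(-2\right) 0 \left(-6\right) = 0 \left(-6\right) = 0$)
$C 1809 = 0 \cdot 1809 = 0$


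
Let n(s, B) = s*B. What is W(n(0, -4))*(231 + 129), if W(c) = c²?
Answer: 0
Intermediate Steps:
n(s, B) = B*s
W(n(0, -4))*(231 + 129) = (-4*0)²*(231 + 129) = 0²*360 = 0*360 = 0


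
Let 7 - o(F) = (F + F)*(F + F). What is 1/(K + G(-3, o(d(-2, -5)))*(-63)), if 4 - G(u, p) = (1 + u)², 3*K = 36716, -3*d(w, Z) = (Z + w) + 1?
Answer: 3/36716 ≈ 8.1708e-5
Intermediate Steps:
d(w, Z) = -⅓ - Z/3 - w/3 (d(w, Z) = -((Z + w) + 1)/3 = -(1 + Z + w)/3 = -⅓ - Z/3 - w/3)
K = 36716/3 (K = (⅓)*36716 = 36716/3 ≈ 12239.)
o(F) = 7 - 4*F² (o(F) = 7 - (F + F)*(F + F) = 7 - 2*F*2*F = 7 - 4*F²)
G(u, p) = 4 - (1 + u)²
1/(K + G(-3, o(d(-2, -5)))*(-63)) = 1/(36716/3 + (4 - (1 - 3)²)*(-63)) = 1/(36716/3 + (4 - 1*(-2)²)*(-63)) = 1/(36716/3 + (4 - 1*4)*(-63)) = 1/(36716/3 + (4 - 4)*(-63)) = 1/(36716/3 + 0*(-63)) = 1/(36716/3 + 0) = 1/(36716/3) = 3/36716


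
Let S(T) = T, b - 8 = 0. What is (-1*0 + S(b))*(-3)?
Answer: -24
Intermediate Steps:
b = 8 (b = 8 + 0 = 8)
(-1*0 + S(b))*(-3) = (-1*0 + 8)*(-3) = (0 + 8)*(-3) = 8*(-3) = -24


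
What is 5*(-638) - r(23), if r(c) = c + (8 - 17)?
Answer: -3204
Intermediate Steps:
r(c) = -9 + c (r(c) = c - 9 = -9 + c)
5*(-638) - r(23) = 5*(-638) - (-9 + 23) = -3190 - 1*14 = -3190 - 14 = -3204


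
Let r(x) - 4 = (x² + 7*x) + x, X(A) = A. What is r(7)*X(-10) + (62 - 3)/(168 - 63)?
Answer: -114391/105 ≈ -1089.4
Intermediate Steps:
r(x) = 4 + x² + 8*x (r(x) = 4 + ((x² + 7*x) + x) = 4 + (x² + 8*x) = 4 + x² + 8*x)
r(7)*X(-10) + (62 - 3)/(168 - 63) = (4 + 7² + 8*7)*(-10) + (62 - 3)/(168 - 63) = (4 + 49 + 56)*(-10) + 59/105 = 109*(-10) + 59*(1/105) = -1090 + 59/105 = -114391/105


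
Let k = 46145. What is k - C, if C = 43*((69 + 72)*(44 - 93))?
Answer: 343232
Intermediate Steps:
C = -297087 (C = 43*(141*(-49)) = 43*(-6909) = -297087)
k - C = 46145 - 1*(-297087) = 46145 + 297087 = 343232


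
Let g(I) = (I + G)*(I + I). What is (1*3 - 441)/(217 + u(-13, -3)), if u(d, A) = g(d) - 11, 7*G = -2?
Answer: -1533/1930 ≈ -0.79430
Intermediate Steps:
G = -2/7 (G = (⅐)*(-2) = -2/7 ≈ -0.28571)
g(I) = 2*I*(-2/7 + I) (g(I) = (I - 2/7)*(I + I) = (-2/7 + I)*(2*I) = 2*I*(-2/7 + I))
u(d, A) = -11 + 2*d*(-2 + 7*d)/7 (u(d, A) = 2*d*(-2 + 7*d)/7 - 11 = -11 + 2*d*(-2 + 7*d)/7)
(1*3 - 441)/(217 + u(-13, -3)) = (1*3 - 441)/(217 + (-11 + (2/7)*(-13)*(-2 + 7*(-13)))) = (3 - 441)/(217 + (-11 + (2/7)*(-13)*(-2 - 91))) = -438/(217 + (-11 + (2/7)*(-13)*(-93))) = -438/(217 + (-11 + 2418/7)) = -438/(217 + 2341/7) = -438/3860/7 = -438*7/3860 = -1533/1930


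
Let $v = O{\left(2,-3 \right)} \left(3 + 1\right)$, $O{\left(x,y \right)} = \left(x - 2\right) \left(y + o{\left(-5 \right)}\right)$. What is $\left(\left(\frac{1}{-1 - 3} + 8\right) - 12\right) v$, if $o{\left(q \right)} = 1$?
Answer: $0$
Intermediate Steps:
$O{\left(x,y \right)} = \left(1 + y\right) \left(-2 + x\right)$ ($O{\left(x,y \right)} = \left(x - 2\right) \left(y + 1\right) = \left(-2 + x\right) \left(1 + y\right) = \left(1 + y\right) \left(-2 + x\right)$)
$v = 0$ ($v = \left(-2 + 2 - -6 + 2 \left(-3\right)\right) \left(3 + 1\right) = \left(-2 + 2 + 6 - 6\right) 4 = 0 \cdot 4 = 0$)
$\left(\left(\frac{1}{-1 - 3} + 8\right) - 12\right) v = \left(\left(\frac{1}{-1 - 3} + 8\right) - 12\right) 0 = \left(\left(\frac{1}{-4} + 8\right) - 12\right) 0 = \left(\left(- \frac{1}{4} + 8\right) - 12\right) 0 = \left(\frac{31}{4} - 12\right) 0 = \left(- \frac{17}{4}\right) 0 = 0$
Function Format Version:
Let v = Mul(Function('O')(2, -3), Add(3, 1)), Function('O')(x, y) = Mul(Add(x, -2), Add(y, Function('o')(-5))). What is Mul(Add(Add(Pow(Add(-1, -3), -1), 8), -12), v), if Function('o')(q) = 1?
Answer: 0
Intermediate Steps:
Function('O')(x, y) = Mul(Add(1, y), Add(-2, x)) (Function('O')(x, y) = Mul(Add(x, -2), Add(y, 1)) = Mul(Add(-2, x), Add(1, y)) = Mul(Add(1, y), Add(-2, x)))
v = 0 (v = Mul(Add(-2, 2, Mul(-2, -3), Mul(2, -3)), Add(3, 1)) = Mul(Add(-2, 2, 6, -6), 4) = Mul(0, 4) = 0)
Mul(Add(Add(Pow(Add(-1, -3), -1), 8), -12), v) = Mul(Add(Add(Pow(Add(-1, -3), -1), 8), -12), 0) = Mul(Add(Add(Pow(-4, -1), 8), -12), 0) = Mul(Add(Add(Rational(-1, 4), 8), -12), 0) = Mul(Add(Rational(31, 4), -12), 0) = Mul(Rational(-17, 4), 0) = 0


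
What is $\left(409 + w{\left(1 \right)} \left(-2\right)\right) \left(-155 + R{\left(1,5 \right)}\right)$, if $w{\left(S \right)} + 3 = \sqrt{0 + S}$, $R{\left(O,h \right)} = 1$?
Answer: $-63602$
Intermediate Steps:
$w{\left(S \right)} = -3 + \sqrt{S}$ ($w{\left(S \right)} = -3 + \sqrt{0 + S} = -3 + \sqrt{S}$)
$\left(409 + w{\left(1 \right)} \left(-2\right)\right) \left(-155 + R{\left(1,5 \right)}\right) = \left(409 + \left(-3 + \sqrt{1}\right) \left(-2\right)\right) \left(-155 + 1\right) = \left(409 + \left(-3 + 1\right) \left(-2\right)\right) \left(-154\right) = \left(409 - -4\right) \left(-154\right) = \left(409 + 4\right) \left(-154\right) = 413 \left(-154\right) = -63602$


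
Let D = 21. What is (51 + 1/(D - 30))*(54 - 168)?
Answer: -17404/3 ≈ -5801.3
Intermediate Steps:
(51 + 1/(D - 30))*(54 - 168) = (51 + 1/(21 - 30))*(54 - 168) = (51 + 1/(-9))*(-114) = (51 - 1/9)*(-114) = (458/9)*(-114) = -17404/3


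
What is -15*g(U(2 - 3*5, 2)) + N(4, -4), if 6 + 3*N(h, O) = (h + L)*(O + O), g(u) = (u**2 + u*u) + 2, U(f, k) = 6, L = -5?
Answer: -3328/3 ≈ -1109.3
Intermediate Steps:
g(u) = 2 + 2*u**2 (g(u) = (u**2 + u**2) + 2 = 2*u**2 + 2 = 2 + 2*u**2)
N(h, O) = -2 + 2*O*(-5 + h)/3 (N(h, O) = -2 + ((h - 5)*(O + O))/3 = -2 + ((-5 + h)*(2*O))/3 = -2 + (2*O*(-5 + h))/3 = -2 + 2*O*(-5 + h)/3)
-15*g(U(2 - 3*5, 2)) + N(4, -4) = -15*(2 + 2*6**2) + (-2 - 10/3*(-4) + (2/3)*(-4)*4) = -15*(2 + 2*36) + (-2 + 40/3 - 32/3) = -15*(2 + 72) + 2/3 = -15*74 + 2/3 = -1110 + 2/3 = -3328/3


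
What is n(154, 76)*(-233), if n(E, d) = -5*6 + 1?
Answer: 6757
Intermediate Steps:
n(E, d) = -29 (n(E, d) = -30 + 1 = -29)
n(154, 76)*(-233) = -29*(-233) = 6757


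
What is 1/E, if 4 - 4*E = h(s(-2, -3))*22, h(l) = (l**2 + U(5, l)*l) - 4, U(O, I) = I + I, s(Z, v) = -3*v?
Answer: -2/2627 ≈ -0.00076132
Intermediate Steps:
U(O, I) = 2*I
h(l) = -4 + 3*l**2 (h(l) = (l**2 + (2*l)*l) - 4 = (l**2 + 2*l**2) - 4 = 3*l**2 - 4 = -4 + 3*l**2)
E = -2627/2 (E = 1 - (-4 + 3*(-3*(-3))**2)*22/4 = 1 - (-4 + 3*9**2)*22/4 = 1 - (-4 + 3*81)*22/4 = 1 - (-4 + 243)*22/4 = 1 - 239*22/4 = 1 - 1/4*5258 = 1 - 2629/2 = -2627/2 ≈ -1313.5)
1/E = 1/(-2627/2) = -2/2627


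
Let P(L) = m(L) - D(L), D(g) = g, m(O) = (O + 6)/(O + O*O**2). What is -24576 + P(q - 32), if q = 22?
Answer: -12405828/505 ≈ -24566.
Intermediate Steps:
m(O) = (6 + O)/(O + O**3)
P(L) = -L + (6 + L)/(L + L**3) (P(L) = (6 + L)/(L + L**3) - L = -L + (6 + L)/(L + L**3))
-24576 + P(q - 32) = -24576 + (6 + (22 - 32) - (22 - 32)**2 - (22 - 32)**4)/((22 - 32) + (22 - 32)**3) = -24576 + (6 - 10 - 1*(-10)**2 - 1*(-10)**4)/(-10 + (-10)**3) = -24576 + (6 - 10 - 1*100 - 1*10000)/(-10 - 1000) = -24576 + (6 - 10 - 100 - 10000)/(-1010) = -24576 - 1/1010*(-10104) = -24576 + 5052/505 = -12405828/505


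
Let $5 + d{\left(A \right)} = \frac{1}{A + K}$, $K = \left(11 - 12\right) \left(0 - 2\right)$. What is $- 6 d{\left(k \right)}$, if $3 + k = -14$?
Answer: $\frac{152}{5} \approx 30.4$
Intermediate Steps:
$k = -17$ ($k = -3 - 14 = -17$)
$K = 2$ ($K = \left(-1\right) \left(-2\right) = 2$)
$d{\left(A \right)} = -5 + \frac{1}{2 + A}$ ($d{\left(A \right)} = -5 + \frac{1}{A + 2} = -5 + \frac{1}{2 + A}$)
$- 6 d{\left(k \right)} = - 6 \frac{-9 - -85}{2 - 17} = - 6 \frac{-9 + 85}{-15} = - 6 \left(\left(- \frac{1}{15}\right) 76\right) = \left(-6\right) \left(- \frac{76}{15}\right) = \frac{152}{5}$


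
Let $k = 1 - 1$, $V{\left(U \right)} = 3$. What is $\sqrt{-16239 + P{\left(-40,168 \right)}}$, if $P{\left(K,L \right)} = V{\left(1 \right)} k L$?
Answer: $i \sqrt{16239} \approx 127.43 i$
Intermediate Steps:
$k = 0$
$P{\left(K,L \right)} = 0$ ($P{\left(K,L \right)} = 3 \cdot 0 L = 0 L = 0$)
$\sqrt{-16239 + P{\left(-40,168 \right)}} = \sqrt{-16239 + 0} = \sqrt{-16239} = i \sqrt{16239}$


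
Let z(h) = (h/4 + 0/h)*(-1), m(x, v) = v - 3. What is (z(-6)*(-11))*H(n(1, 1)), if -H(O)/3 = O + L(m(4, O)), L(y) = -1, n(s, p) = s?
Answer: 0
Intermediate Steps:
m(x, v) = -3 + v
z(h) = -h/4 (z(h) = (h*(¼) + 0)*(-1) = (h/4 + 0)*(-1) = (h/4)*(-1) = -h/4)
H(O) = 3 - 3*O (H(O) = -3*(O - 1) = -3*(-1 + O) = 3 - 3*O)
(z(-6)*(-11))*H(n(1, 1)) = (-¼*(-6)*(-11))*(3 - 3*1) = ((3/2)*(-11))*(3 - 3) = -33/2*0 = 0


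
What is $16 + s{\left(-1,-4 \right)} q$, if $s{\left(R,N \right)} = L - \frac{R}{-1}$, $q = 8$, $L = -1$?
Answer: $0$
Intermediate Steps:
$s{\left(R,N \right)} = -1 + R$ ($s{\left(R,N \right)} = -1 - \frac{R}{-1} = -1 - R \left(-1\right) = -1 - - R = -1 + R$)
$16 + s{\left(-1,-4 \right)} q = 16 + \left(-1 - 1\right) 8 = 16 - 16 = 0$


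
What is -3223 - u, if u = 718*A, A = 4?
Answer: -6095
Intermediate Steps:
u = 2872 (u = 718*4 = 2872)
-3223 - u = -3223 - 1*2872 = -3223 - 2872 = -6095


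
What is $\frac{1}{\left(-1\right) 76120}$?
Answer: $- \frac{1}{76120} \approx -1.3137 \cdot 10^{-5}$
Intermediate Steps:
$\frac{1}{\left(-1\right) 76120} = \frac{1}{-76120} = - \frac{1}{76120}$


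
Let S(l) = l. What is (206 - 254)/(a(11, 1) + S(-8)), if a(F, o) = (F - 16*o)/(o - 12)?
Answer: 528/83 ≈ 6.3614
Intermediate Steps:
a(F, o) = (F - 16*o)/(-12 + o)
(206 - 254)/(a(11, 1) + S(-8)) = (206 - 254)/((11 - 16*1)/(-12 + 1) - 8) = -48/((11 - 16)/(-11) - 8) = -48/(-1/11*(-5) - 8) = -48/(5/11 - 8) = -48/(-83/11) = -48*(-11/83) = 528/83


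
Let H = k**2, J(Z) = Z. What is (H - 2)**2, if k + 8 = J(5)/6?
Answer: 3157729/1296 ≈ 2436.5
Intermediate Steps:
k = -43/6 (k = -8 + 5/6 = -43/6 ≈ -7.1667)
H = 1849/36 (H = (-43/6)**2 = 1849/36 ≈ 51.361)
(H - 2)**2 = (1849/36 - 2)**2 = (1777/36)**2 = 3157729/1296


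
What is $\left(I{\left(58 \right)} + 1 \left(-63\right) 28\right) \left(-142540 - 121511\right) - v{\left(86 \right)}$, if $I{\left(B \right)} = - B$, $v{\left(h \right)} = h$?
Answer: $481100836$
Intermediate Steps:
$\left(I{\left(58 \right)} + 1 \left(-63\right) 28\right) \left(-142540 - 121511\right) - v{\left(86 \right)} = \left(\left(-1\right) 58 + 1 \left(-63\right) 28\right) \left(-142540 - 121511\right) - 86 = \left(-58 - 1764\right) \left(-264051\right) - 86 = \left(-1822\right) \left(-264051\right) - 86 = 481100922 - 86 = 481100836$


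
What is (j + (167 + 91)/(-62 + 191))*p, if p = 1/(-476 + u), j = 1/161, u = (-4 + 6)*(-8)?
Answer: -323/79212 ≈ -0.0040777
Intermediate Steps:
u = -16 (u = 2*(-8) = -16)
j = 1/161 ≈ 0.0062112
p = -1/492 (p = 1/(-476 - 16) = 1/(-492) = -1/492 ≈ -0.0020325)
(j + (167 + 91)/(-62 + 191))*p = (1/161 + (167 + 91)/(-62 + 191))*(-1/492) = (1/161 + 258/129)*(-1/492) = (1/161 + 258*(1/129))*(-1/492) = (1/161 + 2)*(-1/492) = (323/161)*(-1/492) = -323/79212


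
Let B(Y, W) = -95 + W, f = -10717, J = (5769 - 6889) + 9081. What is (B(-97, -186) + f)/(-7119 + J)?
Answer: -5499/421 ≈ -13.062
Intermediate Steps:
J = 7961 (J = -1120 + 9081 = 7961)
(B(-97, -186) + f)/(-7119 + J) = ((-95 - 186) - 10717)/(-7119 + 7961) = (-281 - 10717)/842 = -10998*1/842 = -5499/421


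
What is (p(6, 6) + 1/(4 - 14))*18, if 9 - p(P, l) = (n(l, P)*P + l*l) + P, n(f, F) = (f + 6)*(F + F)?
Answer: -80739/5 ≈ -16148.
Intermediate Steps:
n(f, F) = 2*F*(6 + f) (n(f, F) = (6 + f)*(2*F) = 2*F*(6 + f))
p(P, l) = 9 - P - l**2 - 2*P**2*(6 + l) (p(P, l) = 9 - (((2*P*(6 + l))*P + l*l) + P) = 9 - ((2*P**2*(6 + l) + l**2) + P) = 9 - ((l**2 + 2*P**2*(6 + l)) + P) = 9 - (P + l**2 + 2*P**2*(6 + l)) = 9 + (-P - l**2 - 2*P**2*(6 + l)) = 9 - P - l**2 - 2*P**2*(6 + l))
(p(6, 6) + 1/(4 - 14))*18 = ((9 - 1*6 - 1*6**2 - 2*6**2*(6 + 6)) + 1/(4 - 14))*18 = ((9 - 6 - 1*36 - 2*36*12) + 1/(-10))*18 = ((9 - 6 - 36 - 864) - 1/10)*18 = (-897 - 1/10)*18 = -8971/10*18 = -80739/5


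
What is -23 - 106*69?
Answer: -7337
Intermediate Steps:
-23 - 106*69 = -23 - 7314 = -7337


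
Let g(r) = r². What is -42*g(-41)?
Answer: -70602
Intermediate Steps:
-42*g(-41) = -42*(-41)² = -42*1681 = -70602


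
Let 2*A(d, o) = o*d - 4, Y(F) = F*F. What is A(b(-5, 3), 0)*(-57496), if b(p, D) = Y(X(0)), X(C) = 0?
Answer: 114992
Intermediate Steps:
Y(F) = F²
b(p, D) = 0 (b(p, D) = 0² = 0)
A(d, o) = -2 + d*o/2 (A(d, o) = (o*d - 4)/2 = (d*o - 4)/2 = (-4 + d*o)/2 = -2 + d*o/2)
A(b(-5, 3), 0)*(-57496) = (-2 + (½)*0*0)*(-57496) = (-2 + 0)*(-57496) = -2*(-57496) = 114992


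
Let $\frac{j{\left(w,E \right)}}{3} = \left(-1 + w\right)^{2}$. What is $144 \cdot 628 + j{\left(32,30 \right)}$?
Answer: $93315$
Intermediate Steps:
$j{\left(w,E \right)} = 3 \left(-1 + w\right)^{2}$
$144 \cdot 628 + j{\left(32,30 \right)} = 144 \cdot 628 + 3 \left(-1 + 32\right)^{2} = 90432 + 3 \cdot 31^{2} = 90432 + 3 \cdot 961 = 90432 + 2883 = 93315$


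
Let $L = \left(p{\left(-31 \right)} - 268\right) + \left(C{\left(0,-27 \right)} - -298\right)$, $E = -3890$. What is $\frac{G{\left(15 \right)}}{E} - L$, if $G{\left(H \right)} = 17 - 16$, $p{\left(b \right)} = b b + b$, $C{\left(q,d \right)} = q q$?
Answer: $- \frac{3734401}{3890} \approx -960.0$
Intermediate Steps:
$C{\left(q,d \right)} = q^{2}$
$p{\left(b \right)} = b + b^{2}$ ($p{\left(b \right)} = b^{2} + b = b + b^{2}$)
$G{\left(H \right)} = 1$
$L = 960$ ($L = \left(- 31 \left(1 - 31\right) - 268\right) + \left(0^{2} - -298\right) = \left(\left(-31\right) \left(-30\right) - 268\right) + \left(0 + 298\right) = \left(930 - 268\right) + 298 = 662 + 298 = 960$)
$\frac{G{\left(15 \right)}}{E} - L = 1 \frac{1}{-3890} - 960 = 1 \left(- \frac{1}{3890}\right) - 960 = - \frac{1}{3890} - 960 = - \frac{3734401}{3890}$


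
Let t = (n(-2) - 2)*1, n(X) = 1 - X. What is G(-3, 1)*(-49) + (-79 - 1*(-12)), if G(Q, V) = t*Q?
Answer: 80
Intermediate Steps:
t = 1 (t = ((1 - 1*(-2)) - 2)*1 = ((1 + 2) - 2)*1 = (3 - 2)*1 = 1*1 = 1)
G(Q, V) = Q (G(Q, V) = 1*Q = Q)
G(-3, 1)*(-49) + (-79 - 1*(-12)) = -3*(-49) + (-79 - 1*(-12)) = 147 + (-79 + 12) = 147 - 67 = 80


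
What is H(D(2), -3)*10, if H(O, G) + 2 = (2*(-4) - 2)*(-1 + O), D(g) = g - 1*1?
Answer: -20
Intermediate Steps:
D(g) = -1 + g (D(g) = g - 1 = -1 + g)
H(O, G) = 8 - 10*O (H(O, G) = -2 + (2*(-4) - 2)*(-1 + O) = -2 + (-8 - 2)*(-1 + O) = -2 - 10*(-1 + O) = -2 + (10 - 10*O) = 8 - 10*O)
H(D(2), -3)*10 = (8 - 10*(-1 + 2))*10 = (8 - 10*1)*10 = (8 - 10)*10 = -2*10 = -20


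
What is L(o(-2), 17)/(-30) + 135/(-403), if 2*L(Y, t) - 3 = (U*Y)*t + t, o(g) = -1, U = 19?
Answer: 38003/8060 ≈ 4.7150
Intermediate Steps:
L(Y, t) = 3/2 + t/2 + 19*Y*t/2 (L(Y, t) = 3/2 + ((19*Y)*t + t)/2 = 3/2 + (19*Y*t + t)/2 = 3/2 + (t + 19*Y*t)/2 = 3/2 + (t/2 + 19*Y*t/2) = 3/2 + t/2 + 19*Y*t/2)
L(o(-2), 17)/(-30) + 135/(-403) = (3/2 + (½)*17 + (19/2)*(-1)*17)/(-30) + 135/(-403) = (3/2 + 17/2 - 323/2)*(-1/30) + 135*(-1/403) = -303/2*(-1/30) - 135/403 = 101/20 - 135/403 = 38003/8060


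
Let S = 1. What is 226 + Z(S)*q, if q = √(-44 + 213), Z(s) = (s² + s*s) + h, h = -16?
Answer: 44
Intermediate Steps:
Z(s) = -16 + 2*s² (Z(s) = (s² + s*s) - 16 = (s² + s²) - 16 = 2*s² - 16 = -16 + 2*s²)
q = 13 (q = √169 = 13)
226 + Z(S)*q = 226 + (-16 + 2*1²)*13 = 226 + (-16 + 2*1)*13 = 226 + (-16 + 2)*13 = 226 - 14*13 = 226 - 182 = 44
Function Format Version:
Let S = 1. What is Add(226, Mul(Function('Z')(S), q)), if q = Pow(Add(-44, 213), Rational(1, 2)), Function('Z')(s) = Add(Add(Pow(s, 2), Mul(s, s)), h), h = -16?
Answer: 44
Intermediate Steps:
Function('Z')(s) = Add(-16, Mul(2, Pow(s, 2))) (Function('Z')(s) = Add(Add(Pow(s, 2), Mul(s, s)), -16) = Add(Add(Pow(s, 2), Pow(s, 2)), -16) = Add(Mul(2, Pow(s, 2)), -16) = Add(-16, Mul(2, Pow(s, 2))))
q = 13 (q = Pow(169, Rational(1, 2)) = 13)
Add(226, Mul(Function('Z')(S), q)) = Add(226, Mul(Add(-16, Mul(2, Pow(1, 2))), 13)) = Add(226, Mul(Add(-16, Mul(2, 1)), 13)) = Add(226, Mul(Add(-16, 2), 13)) = Add(226, Mul(-14, 13)) = Add(226, -182) = 44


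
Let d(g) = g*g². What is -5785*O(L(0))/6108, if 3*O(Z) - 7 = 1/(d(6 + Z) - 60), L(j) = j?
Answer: -486385/219888 ≈ -2.2120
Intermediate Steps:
d(g) = g³
O(Z) = 7/3 + 1/(3*(-60 + (6 + Z)³)) (O(Z) = 7/3 + 1/(3*((6 + Z)³ - 60)) = 7/3 + 1/(3*(-60 + (6 + Z)³)))
-5785*O(L(0))/6108 = -5785*(-419 + 7*(6 + 0)³)/(18324*(-60 + (6 + 0)³)) = -5785*(-419 + 7*6³)/(18324*(-60 + 6³)) = -5785*(-419 + 7*216)/(18324*(-60 + 216)) = -5785/(6108/(((⅓)*(-419 + 1512)/156))) = -5785/(6108/(((⅓)*(1/156)*1093))) = -5785/(6108/(1093/468)) = -5785/(6108*(468/1093)) = -5785/2858544/1093 = -5785*1093/2858544 = -486385/219888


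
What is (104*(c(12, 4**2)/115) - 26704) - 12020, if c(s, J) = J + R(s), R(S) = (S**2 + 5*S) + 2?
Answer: -4430172/115 ≈ -38523.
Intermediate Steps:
R(S) = 2 + S**2 + 5*S
c(s, J) = 2 + J + s**2 + 5*s (c(s, J) = J + (2 + s**2 + 5*s) = 2 + J + s**2 + 5*s)
(104*(c(12, 4**2)/115) - 26704) - 12020 = (104*((2 + 4**2 + 12**2 + 5*12)/115) - 26704) - 12020 = (104*((2 + 16 + 144 + 60)*(1/115)) - 26704) - 12020 = (104*(222*(1/115)) - 26704) - 12020 = (104*(222/115) - 26704) - 12020 = (23088/115 - 26704) - 12020 = -3047872/115 - 12020 = -4430172/115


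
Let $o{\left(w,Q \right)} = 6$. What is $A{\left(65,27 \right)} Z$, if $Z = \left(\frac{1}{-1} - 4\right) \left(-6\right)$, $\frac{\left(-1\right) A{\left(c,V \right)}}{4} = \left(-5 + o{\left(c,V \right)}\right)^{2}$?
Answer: $-120$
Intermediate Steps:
$A{\left(c,V \right)} = -4$ ($A{\left(c,V \right)} = - 4 \left(-5 + 6\right)^{2} = - 4 \cdot 1^{2} = \left(-4\right) 1 = -4$)
$Z = 30$ ($Z = \left(-1 - 4\right) \left(-6\right) = \left(-5\right) \left(-6\right) = 30$)
$A{\left(65,27 \right)} Z = \left(-4\right) 30 = -120$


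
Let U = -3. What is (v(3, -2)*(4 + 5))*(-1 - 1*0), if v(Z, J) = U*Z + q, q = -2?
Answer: 99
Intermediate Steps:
v(Z, J) = -2 - 3*Z (v(Z, J) = -3*Z - 2 = -2 - 3*Z)
(v(3, -2)*(4 + 5))*(-1 - 1*0) = ((-2 - 3*3)*(4 + 5))*(-1 - 1*0) = ((-2 - 9)*9)*(-1 + 0) = -11*9*(-1) = -99*(-1) = 99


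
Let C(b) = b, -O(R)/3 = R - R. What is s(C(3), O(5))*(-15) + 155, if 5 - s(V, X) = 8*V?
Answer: 440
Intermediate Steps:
O(R) = 0 (O(R) = -3*(R - R) = -3*0 = 0)
s(V, X) = 5 - 8*V
s(C(3), O(5))*(-15) + 155 = (5 - 8*3)*(-15) + 155 = (5 - 24)*(-15) + 155 = -19*(-15) + 155 = 285 + 155 = 440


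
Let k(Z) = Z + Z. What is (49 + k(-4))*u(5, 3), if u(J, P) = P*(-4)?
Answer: -492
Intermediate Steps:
u(J, P) = -4*P
k(Z) = 2*Z
(49 + k(-4))*u(5, 3) = (49 + 2*(-4))*(-4*3) = (49 - 8)*(-12) = 41*(-12) = -492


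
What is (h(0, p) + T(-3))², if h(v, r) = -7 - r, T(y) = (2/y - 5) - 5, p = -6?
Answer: 1225/9 ≈ 136.11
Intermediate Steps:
T(y) = -10 + 2/y (T(y) = (-5 + 2/y) - 5 = -10 + 2/y)
(h(0, p) + T(-3))² = ((-7 - 1*(-6)) + (-10 + 2/(-3)))² = ((-7 + 6) + (-10 + 2*(-⅓)))² = (-1 + (-10 - ⅔))² = (-1 - 32/3)² = (-35/3)² = 1225/9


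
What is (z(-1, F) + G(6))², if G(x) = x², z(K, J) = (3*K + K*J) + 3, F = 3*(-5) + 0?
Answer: 2601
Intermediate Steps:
F = -15 (F = -15 + 0 = -15)
z(K, J) = 3 + 3*K + J*K (z(K, J) = (3*K + J*K) + 3 = 3 + 3*K + J*K)
(z(-1, F) + G(6))² = ((3 + 3*(-1) - 15*(-1)) + 6²)² = ((3 - 3 + 15) + 36)² = (15 + 36)² = 51² = 2601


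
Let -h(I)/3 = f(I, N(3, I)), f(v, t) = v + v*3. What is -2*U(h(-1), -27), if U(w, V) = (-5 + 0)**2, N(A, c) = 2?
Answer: -50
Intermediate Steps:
f(v, t) = 4*v (f(v, t) = v + 3*v = 4*v)
h(I) = -12*I
U(w, V) = 25 (U(w, V) = (-5)**2 = 25)
-2*U(h(-1), -27) = -2*25 = -50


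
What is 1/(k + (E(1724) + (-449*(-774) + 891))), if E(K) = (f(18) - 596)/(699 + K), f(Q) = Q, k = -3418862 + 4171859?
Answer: 2423/2668725544 ≈ 9.0792e-7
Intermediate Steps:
k = 752997
E(K) = -578/(699 + K) (E(K) = (18 - 596)/(699 + K) = -578/(699 + K))
1/(k + (E(1724) + (-449*(-774) + 891))) = 1/(752997 + (-578/(699 + 1724) + (-449*(-774) + 891))) = 1/(752997 + (-578/2423 + (347526 + 891))) = 1/(752997 + (-578*1/2423 + 348417)) = 1/(752997 + (-578/2423 + 348417)) = 1/(752997 + 844213813/2423) = 1/(2668725544/2423) = 2423/2668725544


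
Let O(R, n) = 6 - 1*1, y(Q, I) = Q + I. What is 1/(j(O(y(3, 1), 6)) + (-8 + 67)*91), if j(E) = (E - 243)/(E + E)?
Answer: 5/26726 ≈ 0.00018708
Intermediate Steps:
y(Q, I) = I + Q
O(R, n) = 5 (O(R, n) = 6 - 1 = 5)
j(E) = (-243 + E)/(2*E) (j(E) = (-243 + E)/((2*E)) = (-243 + E)*(1/(2*E)) = (-243 + E)/(2*E))
1/(j(O(y(3, 1), 6)) + (-8 + 67)*91) = 1/((1/2)*(-243 + 5)/5 + (-8 + 67)*91) = 1/((1/2)*(1/5)*(-238) + 59*91) = 1/(-119/5 + 5369) = 1/(26726/5) = 5/26726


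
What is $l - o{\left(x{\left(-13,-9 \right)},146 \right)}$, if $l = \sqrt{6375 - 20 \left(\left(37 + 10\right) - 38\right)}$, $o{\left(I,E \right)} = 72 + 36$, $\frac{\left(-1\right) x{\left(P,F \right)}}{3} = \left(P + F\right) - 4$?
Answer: $-108 + \sqrt{6195} \approx -29.292$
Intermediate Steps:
$x{\left(P,F \right)} = 12 - 3 F - 3 P$ ($x{\left(P,F \right)} = - 3 \left(\left(P + F\right) - 4\right) = - 3 \left(\left(F + P\right) - 4\right) = - 3 \left(-4 + F + P\right) = 12 - 3 F - 3 P$)
$o{\left(I,E \right)} = 108$
$l = \sqrt{6195}$ ($l = \sqrt{6375 - 20 \left(47 - 38\right)} = \sqrt{6375 - 180} = \sqrt{6195} \approx 78.708$)
$l - o{\left(x{\left(-13,-9 \right)},146 \right)} = \sqrt{6195} - 108 = -108 + \sqrt{6195}$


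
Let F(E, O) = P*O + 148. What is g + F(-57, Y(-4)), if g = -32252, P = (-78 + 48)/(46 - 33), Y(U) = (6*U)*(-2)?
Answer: -418792/13 ≈ -32215.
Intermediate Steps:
Y(U) = -12*U
P = -30/13 ≈ -2.3077
F(E, O) = 148 - 30*O/13 (F(E, O) = -30*O/13 + 148 = 148 - 30*O/13)
g + F(-57, Y(-4)) = -32252 + (148 - (-360)*(-4)/13) = -32252 + (148 - 30/13*48) = -32252 + (148 - 1440/13) = -32252 + 484/13 = -418792/13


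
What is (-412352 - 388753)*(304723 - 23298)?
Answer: -225450974625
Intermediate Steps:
(-412352 - 388753)*(304723 - 23298) = -801105*281425 = -225450974625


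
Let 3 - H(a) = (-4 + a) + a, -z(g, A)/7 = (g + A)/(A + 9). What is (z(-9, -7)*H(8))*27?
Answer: -13608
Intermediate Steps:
z(g, A) = -7*(A + g)/(9 + A) (z(g, A) = -7*(g + A)/(A + 9) = -7*(A + g)/(9 + A))
H(a) = 7 - 2*a (H(a) = 3 - ((-4 + a) + a) = 3 - (-4 + 2*a) = 3 + (4 - 2*a) = 7 - 2*a)
(z(-9, -7)*H(8))*27 = ((7*(-1*(-7) - 1*(-9))/(9 - 7))*(7 - 2*8))*27 = ((7*(7 + 9)/2)*(7 - 16))*27 = ((7*(½)*16)*(-9))*27 = (56*(-9))*27 = -504*27 = -13608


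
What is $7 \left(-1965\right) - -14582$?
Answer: $827$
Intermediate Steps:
$7 \left(-1965\right) - -14582 = -13755 + 14582 = 827$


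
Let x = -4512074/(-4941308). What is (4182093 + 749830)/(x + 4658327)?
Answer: 12185075287642/11509116491895 ≈ 1.0587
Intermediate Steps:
x = 2256037/2470654 (x = -4512074*(-1/4941308) = 2256037/2470654 ≈ 0.91313)
(4182093 + 749830)/(x + 4658327) = (4182093 + 749830)/(2256037/2470654 + 4658327) = 4931923/(11509116491895/2470654) = 4931923*(2470654/11509116491895) = 12185075287642/11509116491895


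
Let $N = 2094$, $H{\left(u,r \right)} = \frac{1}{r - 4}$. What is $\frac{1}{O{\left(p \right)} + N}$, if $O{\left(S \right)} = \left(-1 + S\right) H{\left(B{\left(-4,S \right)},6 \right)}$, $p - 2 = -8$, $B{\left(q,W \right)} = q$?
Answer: $\frac{2}{4181} \approx 0.00047835$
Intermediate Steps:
$H{\left(u,r \right)} = \frac{1}{-4 + r}$ ($H{\left(u,r \right)} = \frac{1}{r - 4} = \frac{1}{-4 + r}$)
$p = -6$ ($p = 2 - 8 = -6$)
$O{\left(S \right)} = - \frac{1}{2} + \frac{S}{2}$ ($O{\left(S \right)} = \frac{-1 + S}{-4 + 6} = \frac{-1 + S}{2} = \left(-1 + S\right) \frac{1}{2} = - \frac{1}{2} + \frac{S}{2}$)
$\frac{1}{O{\left(p \right)} + N} = \frac{1}{\left(- \frac{1}{2} + \frac{1}{2} \left(-6\right)\right) + 2094} = \frac{1}{\left(- \frac{1}{2} - 3\right) + 2094} = \frac{1}{- \frac{7}{2} + 2094} = \frac{1}{\frac{4181}{2}} = \frac{2}{4181}$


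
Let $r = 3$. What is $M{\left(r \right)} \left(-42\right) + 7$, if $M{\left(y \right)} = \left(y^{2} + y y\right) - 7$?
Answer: $-455$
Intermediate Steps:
$M{\left(y \right)} = -7 + 2 y^{2}$ ($M{\left(y \right)} = \left(y^{2} + y^{2}\right) - 7 = 2 y^{2} - 7 = -7 + 2 y^{2}$)
$M{\left(r \right)} \left(-42\right) + 7 = \left(-7 + 2 \cdot 3^{2}\right) \left(-42\right) + 7 = \left(-7 + 2 \cdot 9\right) \left(-42\right) + 7 = \left(-7 + 18\right) \left(-42\right) + 7 = 11 \left(-42\right) + 7 = -462 + 7 = -455$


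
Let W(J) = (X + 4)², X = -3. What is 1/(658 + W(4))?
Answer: 1/659 ≈ 0.0015175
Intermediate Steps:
W(J) = 1 (W(J) = (-3 + 4)² = 1² = 1)
1/(658 + W(4)) = 1/(658 + 1) = 1/659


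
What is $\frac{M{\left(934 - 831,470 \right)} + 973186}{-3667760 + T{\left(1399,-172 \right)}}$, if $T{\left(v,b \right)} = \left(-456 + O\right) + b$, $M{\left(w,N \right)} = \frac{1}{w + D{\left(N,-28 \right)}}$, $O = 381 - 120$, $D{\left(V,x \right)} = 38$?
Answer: $- \frac{137219227}{517205907} \approx -0.26531$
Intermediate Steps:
$O = 261$ ($O = 381 - 120 = 261$)
$M{\left(w,N \right)} = \frac{1}{38 + w}$ ($M{\left(w,N \right)} = \frac{1}{w + 38} = \frac{1}{38 + w}$)
$T{\left(v,b \right)} = -195 + b$ ($T{\left(v,b \right)} = \left(-456 + 261\right) + b = -195 + b$)
$\frac{M{\left(934 - 831,470 \right)} + 973186}{-3667760 + T{\left(1399,-172 \right)}} = \frac{\frac{1}{38 + \left(934 - 831\right)} + 973186}{-3667760 - 367} = \frac{\frac{1}{38 + 103} + 973186}{-3667760 - 367} = \frac{\frac{1}{141} + 973186}{-3668127} = \left(\frac{1}{141} + 973186\right) \left(- \frac{1}{3668127}\right) = \frac{137219227}{141} \left(- \frac{1}{3668127}\right) = - \frac{137219227}{517205907}$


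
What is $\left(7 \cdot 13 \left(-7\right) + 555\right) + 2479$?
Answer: $2397$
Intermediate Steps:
$\left(7 \cdot 13 \left(-7\right) + 555\right) + 2479 = \left(91 \left(-7\right) + 555\right) + 2479 = \left(-637 + 555\right) + 2479 = -82 + 2479 = 2397$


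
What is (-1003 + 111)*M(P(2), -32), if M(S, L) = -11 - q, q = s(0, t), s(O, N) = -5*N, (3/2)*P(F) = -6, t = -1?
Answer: 14272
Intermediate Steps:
P(F) = -4 (P(F) = (⅔)*(-6) = -4)
q = 5 (q = -5*(-1) = 5)
M(S, L) = -16 (M(S, L) = -11 - 1*5 = -11 - 5 = -16)
(-1003 + 111)*M(P(2), -32) = (-1003 + 111)*(-16) = -892*(-16) = 14272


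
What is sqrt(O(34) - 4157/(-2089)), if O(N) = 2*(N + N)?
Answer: 3*sqrt(66908581)/2089 ≈ 11.747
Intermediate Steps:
O(N) = 4*N (O(N) = 2*(2*N) = 4*N)
sqrt(O(34) - 4157/(-2089)) = sqrt(4*34 - 4157/(-2089)) = sqrt(136 - 4157*(-1/2089)) = sqrt(136 + 4157/2089) = sqrt(288261/2089) = 3*sqrt(66908581)/2089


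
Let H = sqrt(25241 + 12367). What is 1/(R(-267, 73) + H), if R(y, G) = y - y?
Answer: sqrt(9402)/18804 ≈ 0.0051566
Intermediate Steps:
R(y, G) = 0
H = 2*sqrt(9402) (H = sqrt(37608) = 2*sqrt(9402) ≈ 193.93)
1/(R(-267, 73) + H) = 1/(0 + 2*sqrt(9402)) = 1/(2*sqrt(9402)) = sqrt(9402)/18804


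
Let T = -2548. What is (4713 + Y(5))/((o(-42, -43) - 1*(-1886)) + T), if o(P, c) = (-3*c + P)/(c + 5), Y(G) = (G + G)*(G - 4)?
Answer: -179474/25243 ≈ -7.1098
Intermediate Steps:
Y(G) = 2*G*(-4 + G) (Y(G) = (2*G)*(-4 + G) = 2*G*(-4 + G))
o(P, c) = (P - 3*c)/(5 + c)
(4713 + Y(5))/((o(-42, -43) - 1*(-1886)) + T) = (4713 + 2*5*(-4 + 5))/(((-42 - 3*(-43))/(5 - 43) - 1*(-1886)) - 2548) = (4713 + 2*5*1)/(((-42 + 129)/(-38) + 1886) - 2548) = (4713 + 10)/((-1/38*87 + 1886) - 2548) = 4723/((-87/38 + 1886) - 2548) = 4723/(71581/38 - 2548) = 4723/(-25243/38) = 4723*(-38/25243) = -179474/25243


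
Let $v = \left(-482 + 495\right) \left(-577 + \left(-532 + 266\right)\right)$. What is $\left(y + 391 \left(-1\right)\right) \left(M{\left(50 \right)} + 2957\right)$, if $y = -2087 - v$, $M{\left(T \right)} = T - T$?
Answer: $25078317$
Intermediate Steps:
$M{\left(T \right)} = 0$
$v = -10959$ ($v = 13 \left(-577 - 266\right) = 13 \left(-843\right) = -10959$)
$y = 8872$ ($y = -2087 - -10959 = -2087 + 10959 = 8872$)
$\left(y + 391 \left(-1\right)\right) \left(M{\left(50 \right)} + 2957\right) = \left(8872 + 391 \left(-1\right)\right) \left(0 + 2957\right) = \left(8872 - 391\right) 2957 = 8481 \cdot 2957 = 25078317$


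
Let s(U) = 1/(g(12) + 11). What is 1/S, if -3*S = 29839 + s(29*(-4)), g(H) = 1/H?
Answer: -399/3968599 ≈ -0.00010054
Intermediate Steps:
s(U) = 12/133 (s(U) = 1/(1/12 + 11) = 1/(133/12) = 12/133)
S = -3968599/399 (S = -(29839 + 12/133)/3 = -1/3*3968599/133 = -3968599/399 ≈ -9946.4)
1/S = 1/(-3968599/399) = -399/3968599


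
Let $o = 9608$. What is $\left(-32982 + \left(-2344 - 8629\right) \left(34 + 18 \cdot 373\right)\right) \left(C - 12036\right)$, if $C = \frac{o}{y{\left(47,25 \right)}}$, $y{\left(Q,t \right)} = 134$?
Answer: $\frac{59382147487888}{67} \approx 8.863 \cdot 10^{11}$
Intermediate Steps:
$C = \frac{4804}{67}$ ($C = \frac{9608}{134} = 9608 \cdot \frac{1}{134} = \frac{4804}{67} \approx 71.702$)
$\left(-32982 + \left(-2344 - 8629\right) \left(34 + 18 \cdot 373\right)\right) \left(C - 12036\right) = \left(-32982 + \left(-2344 - 8629\right) \left(34 + 18 \cdot 373\right)\right) \left(\frac{4804}{67} - 12036\right) = \left(-32982 - 10973 \left(34 + 6714\right)\right) \left(- \frac{801608}{67}\right) = \left(-32982 - 74045804\right) \left(- \frac{801608}{67}\right) = \left(-74078786\right) \left(- \frac{801608}{67}\right) = \frac{59382147487888}{67}$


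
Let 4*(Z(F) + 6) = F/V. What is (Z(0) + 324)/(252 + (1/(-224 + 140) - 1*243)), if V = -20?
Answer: 26712/755 ≈ 35.380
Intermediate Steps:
Z(F) = -6 - F/80 (Z(F) = -6 + (F/(-20))/4 = -6 + (F*(-1/20))/4 = -6 + (-F/20)/4 = -6 - F/80)
(Z(0) + 324)/(252 + (1/(-224 + 140) - 1*243)) = ((-6 - 1/80*0) + 324)/(252 + (1/(-224 + 140) - 1*243)) = ((-6 + 0) + 324)/(252 + (1/(-84) - 243)) = (-6 + 324)/(252 + (-1/84 - 243)) = 318/(252 - 20413/84) = 318/(755/84) = 318*(84/755) = 26712/755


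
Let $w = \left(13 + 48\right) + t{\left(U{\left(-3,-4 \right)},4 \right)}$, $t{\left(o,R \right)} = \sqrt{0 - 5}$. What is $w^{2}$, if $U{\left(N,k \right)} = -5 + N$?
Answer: $\left(61 + i \sqrt{5}\right)^{2} \approx 3716.0 + 272.8 i$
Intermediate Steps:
$t{\left(o,R \right)} = i \sqrt{5}$ ($t{\left(o,R \right)} = \sqrt{-5} = i \sqrt{5}$)
$w = 61 + i \sqrt{5}$ ($w = \left(13 + 48\right) + i \sqrt{5} = 61 + i \sqrt{5} \approx 61.0 + 2.2361 i$)
$w^{2} = \left(61 + i \sqrt{5}\right)^{2}$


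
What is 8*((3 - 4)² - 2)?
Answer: -8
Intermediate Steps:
8*((3 - 4)² - 2) = 8*((-1)² - 2) = 8*(1 - 2) = 8*(-1) = -8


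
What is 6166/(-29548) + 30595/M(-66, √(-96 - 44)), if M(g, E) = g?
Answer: -113053502/243771 ≈ -463.77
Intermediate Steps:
6166/(-29548) + 30595/M(-66, √(-96 - 44)) = 6166/(-29548) + 30595/(-66) = 6166*(-1/29548) + 30595*(-1/66) = -3083/14774 - 30595/66 = -113053502/243771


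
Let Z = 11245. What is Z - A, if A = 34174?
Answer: -22929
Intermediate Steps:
Z - A = 11245 - 1*34174 = 11245 - 34174 = -22929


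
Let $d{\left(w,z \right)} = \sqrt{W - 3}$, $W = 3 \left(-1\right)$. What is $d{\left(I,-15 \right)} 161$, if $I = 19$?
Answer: $161 i \sqrt{6} \approx 394.37 i$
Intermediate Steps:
$W = -3$
$d{\left(w,z \right)} = i \sqrt{6}$ ($d{\left(w,z \right)} = \sqrt{-3 - 3} = \sqrt{-6} = i \sqrt{6}$)
$d{\left(I,-15 \right)} 161 = i \sqrt{6} \cdot 161 = 161 i \sqrt{6}$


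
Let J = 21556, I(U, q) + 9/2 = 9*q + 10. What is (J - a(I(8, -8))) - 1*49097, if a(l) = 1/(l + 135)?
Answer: -3773119/137 ≈ -27541.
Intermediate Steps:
I(U, q) = 11/2 + 9*q (I(U, q) = -9/2 + (9*q + 10) = -9/2 + (10 + 9*q) = 11/2 + 9*q)
a(l) = 1/(135 + l)
(J - a(I(8, -8))) - 1*49097 = (21556 - 1/(135 + (11/2 + 9*(-8)))) - 1*49097 = (21556 - 1/(135 + (11/2 - 72))) - 49097 = (21556 - 1/(135 - 133/2)) - 49097 = (21556 - 1/137/2) - 49097 = (21556 - 1*2/137) - 49097 = (21556 - 2/137) - 49097 = 2953170/137 - 49097 = -3773119/137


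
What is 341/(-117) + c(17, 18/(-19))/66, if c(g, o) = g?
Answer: -6839/2574 ≈ -2.6570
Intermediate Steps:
341/(-117) + c(17, 18/(-19))/66 = 341/(-117) + 17/66 = 341*(-1/117) + 17*(1/66) = -341/117 + 17/66 = -6839/2574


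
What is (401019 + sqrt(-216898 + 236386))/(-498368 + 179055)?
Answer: -401019/319313 - 4*sqrt(1218)/319313 ≈ -1.2563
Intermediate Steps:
(401019 + sqrt(-216898 + 236386))/(-498368 + 179055) = (401019 + sqrt(19488))/(-319313) = (401019 + 4*sqrt(1218))*(-1/319313) = -401019/319313 - 4*sqrt(1218)/319313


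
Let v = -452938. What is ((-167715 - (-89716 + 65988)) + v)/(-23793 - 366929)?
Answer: 596925/390722 ≈ 1.5277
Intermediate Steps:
((-167715 - (-89716 + 65988)) + v)/(-23793 - 366929) = ((-167715 - (-89716 + 65988)) - 452938)/(-23793 - 366929) = ((-167715 - 1*(-23728)) - 452938)/(-390722) = ((-167715 + 23728) - 452938)*(-1/390722) = (-143987 - 452938)*(-1/390722) = -596925*(-1/390722) = 596925/390722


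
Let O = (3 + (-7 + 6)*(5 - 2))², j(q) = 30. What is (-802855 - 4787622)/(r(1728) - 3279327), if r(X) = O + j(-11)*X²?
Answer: -5590477/86300193 ≈ -0.064779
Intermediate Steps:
O = 0 (O = (3 - 1*3)² = (3 - 3)² = 0² = 0)
r(X) = 30*X² (r(X) = 0 + 30*X² = 30*X²)
(-802855 - 4787622)/(r(1728) - 3279327) = (-802855 - 4787622)/(30*1728² - 3279327) = -5590477/(30*2985984 - 3279327) = -5590477/(89579520 - 3279327) = -5590477/86300193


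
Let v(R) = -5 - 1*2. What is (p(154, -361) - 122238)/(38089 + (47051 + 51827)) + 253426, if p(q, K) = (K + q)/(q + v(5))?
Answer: 1700832958427/6711383 ≈ 2.5343e+5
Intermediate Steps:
v(R) = -7 (v(R) = -5 - 2 = -7)
p(q, K) = (K + q)/(-7 + q) (p(q, K) = (K + q)/(q - 7) = (K + q)/(-7 + q))
(p(154, -361) - 122238)/(38089 + (47051 + 51827)) + 253426 = ((-361 + 154)/(-7 + 154) - 122238)/(38089 + (47051 + 51827)) + 253426 = (-207/147 - 122238)/(38089 + 98878) + 253426 = ((1/147)*(-207) - 122238)/136967 + 253426 = (-69/49 - 122238)*(1/136967) + 253426 = -5989731/49*1/136967 + 253426 = -5989731/6711383 + 253426 = 1700832958427/6711383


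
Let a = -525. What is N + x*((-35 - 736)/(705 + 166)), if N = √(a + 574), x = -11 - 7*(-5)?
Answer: -12407/871 ≈ -14.245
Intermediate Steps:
x = 24 (x = -11 + 35 = 24)
N = 7 (N = √(-525 + 574) = √49 = 7)
N + x*((-35 - 736)/(705 + 166)) = 7 + 24*((-35 - 736)/(705 + 166)) = 7 + 24*(-771/871) = 7 - 18504/871 = -12407/871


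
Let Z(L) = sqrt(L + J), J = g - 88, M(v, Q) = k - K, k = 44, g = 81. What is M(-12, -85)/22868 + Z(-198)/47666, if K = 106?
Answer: -31/11434 + I*sqrt(205)/47666 ≈ -0.0027112 + 0.00030038*I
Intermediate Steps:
M(v, Q) = -62 (M(v, Q) = 44 - 1*106 = 44 - 106 = -62)
J = -7 (J = 81 - 88 = -7)
Z(L) = sqrt(-7 + L) (Z(L) = sqrt(L - 7) = sqrt(-7 + L))
M(-12, -85)/22868 + Z(-198)/47666 = -62/22868 + sqrt(-7 - 198)/47666 = -62*1/22868 + sqrt(-205)*(1/47666) = -31/11434 + (I*sqrt(205))*(1/47666) = -31/11434 + I*sqrt(205)/47666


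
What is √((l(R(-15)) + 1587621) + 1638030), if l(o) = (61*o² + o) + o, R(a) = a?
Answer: √3239346 ≈ 1799.8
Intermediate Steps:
l(o) = 2*o + 61*o² (l(o) = (o + 61*o²) + o = 2*o + 61*o²)
√((l(R(-15)) + 1587621) + 1638030) = √((-15*(2 + 61*(-15)) + 1587621) + 1638030) = √((-15*(2 - 915) + 1587621) + 1638030) = √((-15*(-913) + 1587621) + 1638030) = √((13695 + 1587621) + 1638030) = √(1601316 + 1638030) = √3239346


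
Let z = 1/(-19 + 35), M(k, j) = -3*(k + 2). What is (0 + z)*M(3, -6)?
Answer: -15/16 ≈ -0.93750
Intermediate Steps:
M(k, j) = -6 - 3*k (M(k, j) = -3*(2 + k) = -6 - 3*k)
z = 1/16 ≈ 0.062500
(0 + z)*M(3, -6) = (0 + 1/16)*(-6 - 3*3) = (-6 - 9)/16 = (1/16)*(-15) = -15/16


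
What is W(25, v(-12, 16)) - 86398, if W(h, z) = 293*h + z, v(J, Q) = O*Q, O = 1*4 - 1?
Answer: -79025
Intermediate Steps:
O = 3 (O = 4 - 1 = 3)
v(J, Q) = 3*Q
W(h, z) = z + 293*h
W(25, v(-12, 16)) - 86398 = (3*16 + 293*25) - 86398 = (48 + 7325) - 86398 = 7373 - 86398 = -79025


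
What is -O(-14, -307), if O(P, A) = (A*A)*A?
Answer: 28934443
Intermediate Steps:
O(P, A) = A**3 (O(P, A) = A**2*A = A**3)
-O(-14, -307) = -1*(-307)**3 = -1*(-28934443) = 28934443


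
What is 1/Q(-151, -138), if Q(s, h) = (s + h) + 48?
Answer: -1/241 ≈ -0.0041494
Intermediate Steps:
Q(s, h) = 48 + h + s (Q(s, h) = (h + s) + 48 = 48 + h + s)
1/Q(-151, -138) = 1/(48 - 138 - 151) = 1/(-241) = -1/241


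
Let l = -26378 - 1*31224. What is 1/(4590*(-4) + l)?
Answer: -1/75962 ≈ -1.3164e-5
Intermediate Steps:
l = -57602 (l = -26378 - 31224 = -57602)
1/(4590*(-4) + l) = 1/(4590*(-4) - 57602) = 1/(-18360 - 57602) = 1/(-75962) = -1/75962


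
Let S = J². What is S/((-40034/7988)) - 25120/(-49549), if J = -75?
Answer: -1112677394210/991822333 ≈ -1121.9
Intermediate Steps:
S = 5625 (S = (-75)² = 5625)
S/((-40034/7988)) - 25120/(-49549) = 5625/((-40034/7988)) - 25120/(-49549) = 5625/((-40034*1/7988)) - 25120*(-1/49549) = 5625/(-20017/3994) + 25120/49549 = 5625*(-3994/20017) + 25120/49549 = -22466250/20017 + 25120/49549 = -1112677394210/991822333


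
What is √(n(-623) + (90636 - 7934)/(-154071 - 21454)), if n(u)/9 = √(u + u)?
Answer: √(-580650742 + 11091249225*I*√1246)/35105 ≈ 12.594 + 12.613*I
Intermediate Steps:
n(u) = 9*√2*√u (n(u) = 9*√(u + u) = 9*√(2*u) = 9*(√2*√u) = 9*√2*√u)
√(n(-623) + (90636 - 7934)/(-154071 - 21454)) = √(9*√2*√(-623) + (90636 - 7934)/(-154071 - 21454)) = √(9*√2*(I*√623) + 82702/(-175525)) = √(9*I*√1246 + 82702*(-1/175525)) = √(9*I*√1246 - 82702/175525) = √(-82702/175525 + 9*I*√1246)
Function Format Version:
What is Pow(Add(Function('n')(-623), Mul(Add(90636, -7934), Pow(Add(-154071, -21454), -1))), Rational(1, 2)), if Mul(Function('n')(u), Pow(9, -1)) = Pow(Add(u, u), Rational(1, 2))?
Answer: Mul(Rational(1, 35105), Pow(Add(-580650742, Mul(11091249225, I, Pow(1246, Rational(1, 2)))), Rational(1, 2))) ≈ Add(12.594, Mul(12.613, I))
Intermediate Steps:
Function('n')(u) = Mul(9, Pow(2, Rational(1, 2)), Pow(u, Rational(1, 2))) (Function('n')(u) = Mul(9, Pow(Add(u, u), Rational(1, 2))) = Mul(9, Pow(Mul(2, u), Rational(1, 2))) = Mul(9, Mul(Pow(2, Rational(1, 2)), Pow(u, Rational(1, 2)))) = Mul(9, Pow(2, Rational(1, 2)), Pow(u, Rational(1, 2))))
Pow(Add(Function('n')(-623), Mul(Add(90636, -7934), Pow(Add(-154071, -21454), -1))), Rational(1, 2)) = Pow(Add(Mul(9, Pow(2, Rational(1, 2)), Pow(-623, Rational(1, 2))), Mul(Add(90636, -7934), Pow(Add(-154071, -21454), -1))), Rational(1, 2)) = Pow(Add(Mul(9, Pow(2, Rational(1, 2)), Mul(I, Pow(623, Rational(1, 2)))), Mul(82702, Pow(-175525, -1))), Rational(1, 2)) = Pow(Add(Mul(9, I, Pow(1246, Rational(1, 2))), Mul(82702, Rational(-1, 175525))), Rational(1, 2)) = Pow(Add(Mul(9, I, Pow(1246, Rational(1, 2))), Rational(-82702, 175525)), Rational(1, 2)) = Pow(Add(Rational(-82702, 175525), Mul(9, I, Pow(1246, Rational(1, 2)))), Rational(1, 2))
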